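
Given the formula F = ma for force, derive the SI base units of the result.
Units of each symbol in F = ma:
  m (mass): kg
  a (acceleration): m/s²

Multiplying the contributions: [kg] · [m/s²]
Adding exponents of each base unit: kg: 1, m: 1, s: -2
SI base units of force: kg·m/s²

Answer: kg·m/s²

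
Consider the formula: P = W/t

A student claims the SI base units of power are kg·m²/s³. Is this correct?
Units of each symbol in P = W/t:
  W (work): kg·m²/s²
  t (time): s  → in the denominator, contributes 1/s

Multiplying the contributions: [kg·m²/s²] · [1/s]
Adding exponents of each base unit: kg: 1, m: 2, s: -3
SI base units of power: kg·m²/s³

The claimed units kg·m²/s³ match the derived units, so the claim is correct.

Answer: Yes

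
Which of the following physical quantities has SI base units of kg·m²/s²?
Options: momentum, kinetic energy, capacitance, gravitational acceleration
Checking the SI base units of each option:
  momentum (p = mv): kg·m/s  ✗
  kinetic energy (E = ½mv²): kg·m²/s²  ✓ matches
  capacitance (C = Q/V): s⁴·A²/(kg·m²)  ✗
  gravitational acceleration (g = GM/r²): m/s²  ✗

Only kinetic energy has units kg·m²/s².

Answer: kinetic energy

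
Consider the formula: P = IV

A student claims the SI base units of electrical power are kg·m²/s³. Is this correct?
Units of each symbol in P = IV:
  I (current): A
  V (voltage, in volts): kg·m²/(s³·A)

Multiplying the contributions: [A] · [kg·m²/(s³·A)]
Adding exponents of each base unit: kg: 1, m: 2, s: -3
SI base units of electrical power: kg·m²/s³

The claimed units kg·m²/s³ match the derived units, so the claim is correct.

Answer: Yes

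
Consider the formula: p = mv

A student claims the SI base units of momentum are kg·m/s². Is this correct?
Units of each symbol in p = mv:
  m (mass): kg
  v (velocity): m/s

Multiplying the contributions: [kg] · [m/s]
Adding exponents of each base unit: kg: 1, m: 1, s: -1
SI base units of momentum: kg·m/s

The claimed units kg·m/s² (exponents kg: 1, m: 1, s: -2) do not match the derived units kg·m/s (exponents kg: 1, m: 1, s: -1), so the claim is incorrect.

Answer: No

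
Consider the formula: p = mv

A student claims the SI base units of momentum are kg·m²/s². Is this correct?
Units of each symbol in p = mv:
  m (mass): kg
  v (velocity): m/s

Multiplying the contributions: [kg] · [m/s]
Adding exponents of each base unit: kg: 1, m: 1, s: -1
SI base units of momentum: kg·m/s

The claimed units kg·m²/s² (exponents kg: 1, m: 2, s: -2) do not match the derived units kg·m/s (exponents kg: 1, m: 1, s: -1), so the claim is incorrect.

Answer: No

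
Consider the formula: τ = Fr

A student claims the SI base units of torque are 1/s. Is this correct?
Units of each symbol in τ = Fr:
  F (force): kg·m/s²
  r (lever arm): m

Multiplying the contributions: [kg·m/s²] · [m]
Adding exponents of each base unit: kg: 1, m: 2, s: -2
SI base units of torque: kg·m²/s²

The claimed units 1/s (exponents s: -1) do not match the derived units kg·m²/s² (exponents kg: 1, m: 2, s: -2), so the claim is incorrect.

Answer: No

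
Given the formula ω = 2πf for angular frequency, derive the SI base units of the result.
Units of each symbol in ω = 2πf:
  f (frequency): 1/s
  The factor 2π is dimensionless.

Multiplying the contributions: [1/s]
Adding exponents of each base unit: s: -1
SI base units of angular frequency: 1/s

Answer: 1/s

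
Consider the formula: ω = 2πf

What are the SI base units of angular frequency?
Units of each symbol in ω = 2πf:
  f (frequency): 1/s
  The factor 2π is dimensionless.

Multiplying the contributions: [1/s]
Adding exponents of each base unit: s: -1
SI base units of angular frequency: 1/s

Answer: 1/s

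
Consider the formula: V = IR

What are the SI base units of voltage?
Units of each symbol in V = IR:
  I (current): A
  R (resistance, in ohms): kg·m²/(s³·A²)

Multiplying the contributions: [A] · [kg·m²/(s³·A²)]
Adding exponents of each base unit: kg: 1, m: 2, s: -3, A: -1
SI base units of voltage: kg·m²/(s³·A)

Answer: kg·m²/(s³·A)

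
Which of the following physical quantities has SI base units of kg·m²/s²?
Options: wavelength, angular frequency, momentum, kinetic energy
Checking the SI base units of each option:
  wavelength (λ = v/f): m  ✗
  angular frequency (ω = 2πf): 1/s  ✗
  momentum (p = mv): kg·m/s  ✗
  kinetic energy (E = ½mv²): kg·m²/s²  ✓ matches

Only kinetic energy has units kg·m²/s².

Answer: kinetic energy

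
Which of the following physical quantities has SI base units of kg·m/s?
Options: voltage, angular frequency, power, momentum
Checking the SI base units of each option:
  voltage (V = IR): kg·m²/(s³·A)  ✗
  angular frequency (ω = 2πf): 1/s  ✗
  power (P = W/t): kg·m²/s³  ✗
  momentum (p = mv): kg·m/s  ✓ matches

Only momentum has units kg·m/s.

Answer: momentum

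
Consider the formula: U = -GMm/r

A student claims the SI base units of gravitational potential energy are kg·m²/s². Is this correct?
Units of each symbol in U = -GMm/r:
  G (gravitational constant): m³/(kg·s²)
  M (mass): kg
  m (mass): kg
  r (distance): m  → in the denominator, contributes 1/m
  The minus sign does not affect the units.

Multiplying the contributions: [m³/(kg·s²)] · [kg] · [kg] · [1/m]
Adding exponents of each base unit: kg: 1, m: 2, s: -2
SI base units of gravitational potential energy: kg·m²/s²

The claimed units kg·m²/s² match the derived units, so the claim is correct.

Answer: Yes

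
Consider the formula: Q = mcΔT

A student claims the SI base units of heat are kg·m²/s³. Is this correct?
Units of each symbol in Q = mcΔT:
  m (mass): kg
  c (specific heat capacity, in J/(kg·K)): m²/(s²·K)
  ΔT (temperature change): K

Multiplying the contributions: [kg] · [m²/(s²·K)] · [K]
Adding exponents of each base unit: kg: 1, m: 2, s: -2
SI base units of heat: kg·m²/s²

The claimed units kg·m²/s³ (exponents kg: 1, m: 2, s: -3) do not match the derived units kg·m²/s² (exponents kg: 1, m: 2, s: -2), so the claim is incorrect.

Answer: No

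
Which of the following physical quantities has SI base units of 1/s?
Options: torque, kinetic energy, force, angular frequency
Checking the SI base units of each option:
  torque (τ = Fr): kg·m²/s²  ✗
  kinetic energy (E = ½mv²): kg·m²/s²  ✗
  force (F = ma): kg·m/s²  ✗
  angular frequency (ω = 2πf): 1/s  ✓ matches

Only angular frequency has units 1/s.

Answer: angular frequency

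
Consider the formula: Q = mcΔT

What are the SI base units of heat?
Units of each symbol in Q = mcΔT:
  m (mass): kg
  c (specific heat capacity, in J/(kg·K)): m²/(s²·K)
  ΔT (temperature change): K

Multiplying the contributions: [kg] · [m²/(s²·K)] · [K]
Adding exponents of each base unit: kg: 1, m: 2, s: -2
SI base units of heat: kg·m²/s²

Answer: kg·m²/s²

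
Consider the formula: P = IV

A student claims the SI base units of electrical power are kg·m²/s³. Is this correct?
Units of each symbol in P = IV:
  I (current): A
  V (voltage, in volts): kg·m²/(s³·A)

Multiplying the contributions: [A] · [kg·m²/(s³·A)]
Adding exponents of each base unit: kg: 1, m: 2, s: -3
SI base units of electrical power: kg·m²/s³

The claimed units kg·m²/s³ match the derived units, so the claim is correct.

Answer: Yes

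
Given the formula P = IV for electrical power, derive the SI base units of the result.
Units of each symbol in P = IV:
  I (current): A
  V (voltage, in volts): kg·m²/(s³·A)

Multiplying the contributions: [A] · [kg·m²/(s³·A)]
Adding exponents of each base unit: kg: 1, m: 2, s: -3
SI base units of electrical power: kg·m²/s³

Answer: kg·m²/s³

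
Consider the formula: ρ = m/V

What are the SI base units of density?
Units of each symbol in ρ = m/V:
  m (mass): kg
  V (volume): m³  → in the denominator, contributes 1/m³

Multiplying the contributions: [kg] · [1/m³]
Adding exponents of each base unit: kg: 1, m: -3
SI base units of density: kg/m³

Answer: kg/m³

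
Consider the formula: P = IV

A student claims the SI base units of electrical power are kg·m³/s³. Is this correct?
Units of each symbol in P = IV:
  I (current): A
  V (voltage, in volts): kg·m²/(s³·A)

Multiplying the contributions: [A] · [kg·m²/(s³·A)]
Adding exponents of each base unit: kg: 1, m: 2, s: -3
SI base units of electrical power: kg·m²/s³

The claimed units kg·m³/s³ (exponents kg: 1, m: 3, s: -3) do not match the derived units kg·m²/s³ (exponents kg: 1, m: 2, s: -3), so the claim is incorrect.

Answer: No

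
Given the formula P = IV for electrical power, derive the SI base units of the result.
Units of each symbol in P = IV:
  I (current): A
  V (voltage, in volts): kg·m²/(s³·A)

Multiplying the contributions: [A] · [kg·m²/(s³·A)]
Adding exponents of each base unit: kg: 1, m: 2, s: -3
SI base units of electrical power: kg·m²/s³

Answer: kg·m²/s³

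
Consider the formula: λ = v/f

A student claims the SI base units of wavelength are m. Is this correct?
Units of each symbol in λ = v/f:
  v (wave speed): m/s
  f (frequency): 1/s  → in the denominator, contributes s

Multiplying the contributions: [m/s] · [s]
Adding exponents of each base unit: m: 1
SI base units of wavelength: m

The claimed units m match the derived units, so the claim is correct.

Answer: Yes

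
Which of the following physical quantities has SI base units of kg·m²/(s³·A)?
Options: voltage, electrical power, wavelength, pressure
Checking the SI base units of each option:
  voltage (V = IR): kg·m²/(s³·A)  ✓ matches
  electrical power (P = IV): kg·m²/s³  ✗
  wavelength (λ = v/f): m  ✗
  pressure (P = F/A): kg/(m·s²)  ✗

Only voltage has units kg·m²/(s³·A).

Answer: voltage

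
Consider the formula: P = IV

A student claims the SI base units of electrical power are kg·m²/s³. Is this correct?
Units of each symbol in P = IV:
  I (current): A
  V (voltage, in volts): kg·m²/(s³·A)

Multiplying the contributions: [A] · [kg·m²/(s³·A)]
Adding exponents of each base unit: kg: 1, m: 2, s: -3
SI base units of electrical power: kg·m²/s³

The claimed units kg·m²/s³ match the derived units, so the claim is correct.

Answer: Yes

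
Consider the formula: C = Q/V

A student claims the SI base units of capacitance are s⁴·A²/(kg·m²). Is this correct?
Units of each symbol in C = Q/V:
  Q (charge, in coulombs): s·A
  V (voltage, in volts): kg·m²/(s³·A)  → in the denominator, contributes s³·A/(kg·m²)

Multiplying the contributions: [s·A] · [s³·A/(kg·m²)]
Adding exponents of each base unit: kg: -1, m: -2, s: 4, A: 2
SI base units of capacitance: s⁴·A²/(kg·m²)

The claimed units s⁴·A²/(kg·m²) match the derived units, so the claim is correct.

Answer: Yes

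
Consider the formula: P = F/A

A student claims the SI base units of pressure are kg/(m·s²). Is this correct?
Units of each symbol in P = F/A:
  F (force): kg·m/s²
  A (area): m²  → in the denominator, contributes 1/m²

Multiplying the contributions: [kg·m/s²] · [1/m²]
Adding exponents of each base unit: kg: 1, m: -1, s: -2
SI base units of pressure: kg/(m·s²)

The claimed units kg/(m·s²) match the derived units, so the claim is correct.

Answer: Yes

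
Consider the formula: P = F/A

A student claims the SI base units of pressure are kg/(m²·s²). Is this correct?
Units of each symbol in P = F/A:
  F (force): kg·m/s²
  A (area): m²  → in the denominator, contributes 1/m²

Multiplying the contributions: [kg·m/s²] · [1/m²]
Adding exponents of each base unit: kg: 1, m: -1, s: -2
SI base units of pressure: kg/(m·s²)

The claimed units kg/(m²·s²) (exponents kg: 1, m: -2, s: -2) do not match the derived units kg/(m·s²) (exponents kg: 1, m: -1, s: -2), so the claim is incorrect.

Answer: No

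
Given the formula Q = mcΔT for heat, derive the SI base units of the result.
Units of each symbol in Q = mcΔT:
  m (mass): kg
  c (specific heat capacity, in J/(kg·K)): m²/(s²·K)
  ΔT (temperature change): K

Multiplying the contributions: [kg] · [m²/(s²·K)] · [K]
Adding exponents of each base unit: kg: 1, m: 2, s: -2
SI base units of heat: kg·m²/s²

Answer: kg·m²/s²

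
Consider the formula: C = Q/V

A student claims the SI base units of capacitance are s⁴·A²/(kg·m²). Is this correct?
Units of each symbol in C = Q/V:
  Q (charge, in coulombs): s·A
  V (voltage, in volts): kg·m²/(s³·A)  → in the denominator, contributes s³·A/(kg·m²)

Multiplying the contributions: [s·A] · [s³·A/(kg·m²)]
Adding exponents of each base unit: kg: -1, m: -2, s: 4, A: 2
SI base units of capacitance: s⁴·A²/(kg·m²)

The claimed units s⁴·A²/(kg·m²) match the derived units, so the claim is correct.

Answer: Yes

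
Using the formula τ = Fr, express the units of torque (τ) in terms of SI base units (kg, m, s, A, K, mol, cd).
Units of each symbol in τ = Fr:
  F (force): kg·m/s²
  r (lever arm): m

Multiplying the contributions: [kg·m/s²] · [m]
Adding exponents of each base unit: kg: 1, m: 2, s: -2
SI base units of torque: kg·m²/s²

Answer: kg·m²/s²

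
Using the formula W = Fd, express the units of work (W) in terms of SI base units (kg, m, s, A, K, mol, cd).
Units of each symbol in W = Fd:
  F (force): kg·m/s²
  d (displacement): m

Multiplying the contributions: [kg·m/s²] · [m]
Adding exponents of each base unit: kg: 1, m: 2, s: -2
SI base units of work: kg·m²/s²

Answer: kg·m²/s²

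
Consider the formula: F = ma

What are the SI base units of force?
Units of each symbol in F = ma:
  m (mass): kg
  a (acceleration): m/s²

Multiplying the contributions: [kg] · [m/s²]
Adding exponents of each base unit: kg: 1, m: 1, s: -2
SI base units of force: kg·m/s²

Answer: kg·m/s²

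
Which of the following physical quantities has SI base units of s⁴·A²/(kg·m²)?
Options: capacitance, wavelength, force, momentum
Checking the SI base units of each option:
  capacitance (C = Q/V): s⁴·A²/(kg·m²)  ✓ matches
  wavelength (λ = v/f): m  ✗
  force (F = ma): kg·m/s²  ✗
  momentum (p = mv): kg·m/s  ✗

Only capacitance has units s⁴·A²/(kg·m²).

Answer: capacitance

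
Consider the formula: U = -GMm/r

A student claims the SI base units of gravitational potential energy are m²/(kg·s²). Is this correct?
Units of each symbol in U = -GMm/r:
  G (gravitational constant): m³/(kg·s²)
  M (mass): kg
  m (mass): kg
  r (distance): m  → in the denominator, contributes 1/m
  The minus sign does not affect the units.

Multiplying the contributions: [m³/(kg·s²)] · [kg] · [kg] · [1/m]
Adding exponents of each base unit: kg: 1, m: 2, s: -2
SI base units of gravitational potential energy: kg·m²/s²

The claimed units m²/(kg·s²) (exponents kg: -1, m: 2, s: -2) do not match the derived units kg·m²/s² (exponents kg: 1, m: 2, s: -2), so the claim is incorrect.

Answer: No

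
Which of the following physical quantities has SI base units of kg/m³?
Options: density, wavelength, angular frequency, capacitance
Checking the SI base units of each option:
  density (ρ = m/V): kg/m³  ✓ matches
  wavelength (λ = v/f): m  ✗
  angular frequency (ω = 2πf): 1/s  ✗
  capacitance (C = Q/V): s⁴·A²/(kg·m²)  ✗

Only density has units kg/m³.

Answer: density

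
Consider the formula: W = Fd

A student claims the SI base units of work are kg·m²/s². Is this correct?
Units of each symbol in W = Fd:
  F (force): kg·m/s²
  d (displacement): m

Multiplying the contributions: [kg·m/s²] · [m]
Adding exponents of each base unit: kg: 1, m: 2, s: -2
SI base units of work: kg·m²/s²

The claimed units kg·m²/s² match the derived units, so the claim is correct.

Answer: Yes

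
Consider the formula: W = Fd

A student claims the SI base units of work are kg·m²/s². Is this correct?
Units of each symbol in W = Fd:
  F (force): kg·m/s²
  d (displacement): m

Multiplying the contributions: [kg·m/s²] · [m]
Adding exponents of each base unit: kg: 1, m: 2, s: -2
SI base units of work: kg·m²/s²

The claimed units kg·m²/s² match the derived units, so the claim is correct.

Answer: Yes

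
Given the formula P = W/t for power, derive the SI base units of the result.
Units of each symbol in P = W/t:
  W (work): kg·m²/s²
  t (time): s  → in the denominator, contributes 1/s

Multiplying the contributions: [kg·m²/s²] · [1/s]
Adding exponents of each base unit: kg: 1, m: 2, s: -3
SI base units of power: kg·m²/s³

Answer: kg·m²/s³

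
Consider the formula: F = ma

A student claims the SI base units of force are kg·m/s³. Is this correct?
Units of each symbol in F = ma:
  m (mass): kg
  a (acceleration): m/s²

Multiplying the contributions: [kg] · [m/s²]
Adding exponents of each base unit: kg: 1, m: 1, s: -2
SI base units of force: kg·m/s²

The claimed units kg·m/s³ (exponents kg: 1, m: 1, s: -3) do not match the derived units kg·m/s² (exponents kg: 1, m: 1, s: -2), so the claim is incorrect.

Answer: No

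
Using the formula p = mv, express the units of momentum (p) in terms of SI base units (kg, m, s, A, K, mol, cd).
Units of each symbol in p = mv:
  m (mass): kg
  v (velocity): m/s

Multiplying the contributions: [kg] · [m/s]
Adding exponents of each base unit: kg: 1, m: 1, s: -1
SI base units of momentum: kg·m/s

Answer: kg·m/s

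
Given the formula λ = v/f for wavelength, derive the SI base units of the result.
Units of each symbol in λ = v/f:
  v (wave speed): m/s
  f (frequency): 1/s  → in the denominator, contributes s

Multiplying the contributions: [m/s] · [s]
Adding exponents of each base unit: m: 1
SI base units of wavelength: m

Answer: m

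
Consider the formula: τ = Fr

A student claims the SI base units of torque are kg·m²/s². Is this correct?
Units of each symbol in τ = Fr:
  F (force): kg·m/s²
  r (lever arm): m

Multiplying the contributions: [kg·m/s²] · [m]
Adding exponents of each base unit: kg: 1, m: 2, s: -2
SI base units of torque: kg·m²/s²

The claimed units kg·m²/s² match the derived units, so the claim is correct.

Answer: Yes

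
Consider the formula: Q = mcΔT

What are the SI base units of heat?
Units of each symbol in Q = mcΔT:
  m (mass): kg
  c (specific heat capacity, in J/(kg·K)): m²/(s²·K)
  ΔT (temperature change): K

Multiplying the contributions: [kg] · [m²/(s²·K)] · [K]
Adding exponents of each base unit: kg: 1, m: 2, s: -2
SI base units of heat: kg·m²/s²

Answer: kg·m²/s²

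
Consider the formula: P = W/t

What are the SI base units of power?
Units of each symbol in P = W/t:
  W (work): kg·m²/s²
  t (time): s  → in the denominator, contributes 1/s

Multiplying the contributions: [kg·m²/s²] · [1/s]
Adding exponents of each base unit: kg: 1, m: 2, s: -3
SI base units of power: kg·m²/s³

Answer: kg·m²/s³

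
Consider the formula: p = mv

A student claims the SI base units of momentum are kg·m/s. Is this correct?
Units of each symbol in p = mv:
  m (mass): kg
  v (velocity): m/s

Multiplying the contributions: [kg] · [m/s]
Adding exponents of each base unit: kg: 1, m: 1, s: -1
SI base units of momentum: kg·m/s

The claimed units kg·m/s match the derived units, so the claim is correct.

Answer: Yes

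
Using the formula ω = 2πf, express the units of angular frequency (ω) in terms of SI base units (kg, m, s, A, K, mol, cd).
Units of each symbol in ω = 2πf:
  f (frequency): 1/s
  The factor 2π is dimensionless.

Multiplying the contributions: [1/s]
Adding exponents of each base unit: s: -1
SI base units of angular frequency: 1/s

Answer: 1/s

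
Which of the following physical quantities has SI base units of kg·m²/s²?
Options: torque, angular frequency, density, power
Checking the SI base units of each option:
  torque (τ = Fr): kg·m²/s²  ✓ matches
  angular frequency (ω = 2πf): 1/s  ✗
  density (ρ = m/V): kg/m³  ✗
  power (P = W/t): kg·m²/s³  ✗

Only torque has units kg·m²/s².

Answer: torque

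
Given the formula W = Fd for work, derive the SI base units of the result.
Units of each symbol in W = Fd:
  F (force): kg·m/s²
  d (displacement): m

Multiplying the contributions: [kg·m/s²] · [m]
Adding exponents of each base unit: kg: 1, m: 2, s: -2
SI base units of work: kg·m²/s²

Answer: kg·m²/s²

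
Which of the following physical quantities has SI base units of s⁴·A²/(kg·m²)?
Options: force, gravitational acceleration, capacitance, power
Checking the SI base units of each option:
  force (F = ma): kg·m/s²  ✗
  gravitational acceleration (g = GM/r²): m/s²  ✗
  capacitance (C = Q/V): s⁴·A²/(kg·m²)  ✓ matches
  power (P = W/t): kg·m²/s³  ✗

Only capacitance has units s⁴·A²/(kg·m²).

Answer: capacitance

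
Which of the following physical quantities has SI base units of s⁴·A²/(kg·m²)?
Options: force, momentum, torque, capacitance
Checking the SI base units of each option:
  force (F = ma): kg·m/s²  ✗
  momentum (p = mv): kg·m/s  ✗
  torque (τ = Fr): kg·m²/s²  ✗
  capacitance (C = Q/V): s⁴·A²/(kg·m²)  ✓ matches

Only capacitance has units s⁴·A²/(kg·m²).

Answer: capacitance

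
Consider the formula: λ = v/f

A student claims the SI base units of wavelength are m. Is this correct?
Units of each symbol in λ = v/f:
  v (wave speed): m/s
  f (frequency): 1/s  → in the denominator, contributes s

Multiplying the contributions: [m/s] · [s]
Adding exponents of each base unit: m: 1
SI base units of wavelength: m

The claimed units m match the derived units, so the claim is correct.

Answer: Yes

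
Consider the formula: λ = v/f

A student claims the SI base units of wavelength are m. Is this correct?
Units of each symbol in λ = v/f:
  v (wave speed): m/s
  f (frequency): 1/s  → in the denominator, contributes s

Multiplying the contributions: [m/s] · [s]
Adding exponents of each base unit: m: 1
SI base units of wavelength: m

The claimed units m match the derived units, so the claim is correct.

Answer: Yes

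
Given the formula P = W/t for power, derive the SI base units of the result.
Units of each symbol in P = W/t:
  W (work): kg·m²/s²
  t (time): s  → in the denominator, contributes 1/s

Multiplying the contributions: [kg·m²/s²] · [1/s]
Adding exponents of each base unit: kg: 1, m: 2, s: -3
SI base units of power: kg·m²/s³

Answer: kg·m²/s³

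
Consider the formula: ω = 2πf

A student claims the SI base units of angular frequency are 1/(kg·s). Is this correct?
Units of each symbol in ω = 2πf:
  f (frequency): 1/s
  The factor 2π is dimensionless.

Multiplying the contributions: [1/s]
Adding exponents of each base unit: s: -1
SI base units of angular frequency: 1/s

The claimed units 1/(kg·s) (exponents kg: -1, s: -1) do not match the derived units 1/s (exponents s: -1), so the claim is incorrect.

Answer: No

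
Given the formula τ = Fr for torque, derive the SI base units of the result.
Units of each symbol in τ = Fr:
  F (force): kg·m/s²
  r (lever arm): m

Multiplying the contributions: [kg·m/s²] · [m]
Adding exponents of each base unit: kg: 1, m: 2, s: -2
SI base units of torque: kg·m²/s²

Answer: kg·m²/s²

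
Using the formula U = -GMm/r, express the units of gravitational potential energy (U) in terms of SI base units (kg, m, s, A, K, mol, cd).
Units of each symbol in U = -GMm/r:
  G (gravitational constant): m³/(kg·s²)
  M (mass): kg
  m (mass): kg
  r (distance): m  → in the denominator, contributes 1/m
  The minus sign does not affect the units.

Multiplying the contributions: [m³/(kg·s²)] · [kg] · [kg] · [1/m]
Adding exponents of each base unit: kg: 1, m: 2, s: -2
SI base units of gravitational potential energy: kg·m²/s²

Answer: kg·m²/s²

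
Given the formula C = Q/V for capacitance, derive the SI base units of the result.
Units of each symbol in C = Q/V:
  Q (charge, in coulombs): s·A
  V (voltage, in volts): kg·m²/(s³·A)  → in the denominator, contributes s³·A/(kg·m²)

Multiplying the contributions: [s·A] · [s³·A/(kg·m²)]
Adding exponents of each base unit: kg: -1, m: -2, s: 4, A: 2
SI base units of capacitance: s⁴·A²/(kg·m²)

Answer: s⁴·A²/(kg·m²)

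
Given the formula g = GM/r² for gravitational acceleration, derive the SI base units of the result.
Units of each symbol in g = GM/r²:
  G (gravitational constant): m³/(kg·s²)
  M (mass): kg
  r (distance): m  → to the power 2 in the denominator, contributes 1/m²

Multiplying the contributions: [m³/(kg·s²)] · [kg] · [1/m²]
Adding exponents of each base unit: m: 1, s: -2
SI base units of gravitational acceleration: m/s²

Answer: m/s²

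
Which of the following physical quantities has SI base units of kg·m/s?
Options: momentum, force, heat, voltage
Checking the SI base units of each option:
  momentum (p = mv): kg·m/s  ✓ matches
  force (F = ma): kg·m/s²  ✗
  heat (Q = mcΔT): kg·m²/s²  ✗
  voltage (V = IR): kg·m²/(s³·A)  ✗

Only momentum has units kg·m/s.

Answer: momentum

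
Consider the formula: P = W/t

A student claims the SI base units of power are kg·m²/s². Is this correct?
Units of each symbol in P = W/t:
  W (work): kg·m²/s²
  t (time): s  → in the denominator, contributes 1/s

Multiplying the contributions: [kg·m²/s²] · [1/s]
Adding exponents of each base unit: kg: 1, m: 2, s: -3
SI base units of power: kg·m²/s³

The claimed units kg·m²/s² (exponents kg: 1, m: 2, s: -2) do not match the derived units kg·m²/s³ (exponents kg: 1, m: 2, s: -3), so the claim is incorrect.

Answer: No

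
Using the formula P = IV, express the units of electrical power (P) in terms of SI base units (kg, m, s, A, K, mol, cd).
Units of each symbol in P = IV:
  I (current): A
  V (voltage, in volts): kg·m²/(s³·A)

Multiplying the contributions: [A] · [kg·m²/(s³·A)]
Adding exponents of each base unit: kg: 1, m: 2, s: -3
SI base units of electrical power: kg·m²/s³

Answer: kg·m²/s³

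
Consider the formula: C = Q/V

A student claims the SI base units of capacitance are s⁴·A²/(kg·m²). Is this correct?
Units of each symbol in C = Q/V:
  Q (charge, in coulombs): s·A
  V (voltage, in volts): kg·m²/(s³·A)  → in the denominator, contributes s³·A/(kg·m²)

Multiplying the contributions: [s·A] · [s³·A/(kg·m²)]
Adding exponents of each base unit: kg: -1, m: -2, s: 4, A: 2
SI base units of capacitance: s⁴·A²/(kg·m²)

The claimed units s⁴·A²/(kg·m²) match the derived units, so the claim is correct.

Answer: Yes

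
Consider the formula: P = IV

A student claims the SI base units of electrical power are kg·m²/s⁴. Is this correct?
Units of each symbol in P = IV:
  I (current): A
  V (voltage, in volts): kg·m²/(s³·A)

Multiplying the contributions: [A] · [kg·m²/(s³·A)]
Adding exponents of each base unit: kg: 1, m: 2, s: -3
SI base units of electrical power: kg·m²/s³

The claimed units kg·m²/s⁴ (exponents kg: 1, m: 2, s: -4) do not match the derived units kg·m²/s³ (exponents kg: 1, m: 2, s: -3), so the claim is incorrect.

Answer: No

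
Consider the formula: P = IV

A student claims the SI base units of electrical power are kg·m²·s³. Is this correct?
Units of each symbol in P = IV:
  I (current): A
  V (voltage, in volts): kg·m²/(s³·A)

Multiplying the contributions: [A] · [kg·m²/(s³·A)]
Adding exponents of each base unit: kg: 1, m: 2, s: -3
SI base units of electrical power: kg·m²/s³

The claimed units kg·m²·s³ (exponents kg: 1, m: 2, s: 3) do not match the derived units kg·m²/s³ (exponents kg: 1, m: 2, s: -3), so the claim is incorrect.

Answer: No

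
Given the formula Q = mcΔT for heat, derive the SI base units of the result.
Units of each symbol in Q = mcΔT:
  m (mass): kg
  c (specific heat capacity, in J/(kg·K)): m²/(s²·K)
  ΔT (temperature change): K

Multiplying the contributions: [kg] · [m²/(s²·K)] · [K]
Adding exponents of each base unit: kg: 1, m: 2, s: -2
SI base units of heat: kg·m²/s²

Answer: kg·m²/s²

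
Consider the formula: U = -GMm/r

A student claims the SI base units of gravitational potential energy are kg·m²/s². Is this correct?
Units of each symbol in U = -GMm/r:
  G (gravitational constant): m³/(kg·s²)
  M (mass): kg
  m (mass): kg
  r (distance): m  → in the denominator, contributes 1/m
  The minus sign does not affect the units.

Multiplying the contributions: [m³/(kg·s²)] · [kg] · [kg] · [1/m]
Adding exponents of each base unit: kg: 1, m: 2, s: -2
SI base units of gravitational potential energy: kg·m²/s²

The claimed units kg·m²/s² match the derived units, so the claim is correct.

Answer: Yes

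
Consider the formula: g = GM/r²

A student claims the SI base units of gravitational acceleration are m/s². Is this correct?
Units of each symbol in g = GM/r²:
  G (gravitational constant): m³/(kg·s²)
  M (mass): kg
  r (distance): m  → to the power 2 in the denominator, contributes 1/m²

Multiplying the contributions: [m³/(kg·s²)] · [kg] · [1/m²]
Adding exponents of each base unit: m: 1, s: -2
SI base units of gravitational acceleration: m/s²

The claimed units m/s² match the derived units, so the claim is correct.

Answer: Yes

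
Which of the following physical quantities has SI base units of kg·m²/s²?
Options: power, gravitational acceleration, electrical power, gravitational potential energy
Checking the SI base units of each option:
  power (P = W/t): kg·m²/s³  ✗
  gravitational acceleration (g = GM/r²): m/s²  ✗
  electrical power (P = IV): kg·m²/s³  ✗
  gravitational potential energy (U = -GMm/r): kg·m²/s²  ✓ matches

Only gravitational potential energy has units kg·m²/s².

Answer: gravitational potential energy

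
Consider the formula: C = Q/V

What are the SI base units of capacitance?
Units of each symbol in C = Q/V:
  Q (charge, in coulombs): s·A
  V (voltage, in volts): kg·m²/(s³·A)  → in the denominator, contributes s³·A/(kg·m²)

Multiplying the contributions: [s·A] · [s³·A/(kg·m²)]
Adding exponents of each base unit: kg: -1, m: -2, s: 4, A: 2
SI base units of capacitance: s⁴·A²/(kg·m²)

Answer: s⁴·A²/(kg·m²)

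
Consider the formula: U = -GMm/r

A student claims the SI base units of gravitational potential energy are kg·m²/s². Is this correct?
Units of each symbol in U = -GMm/r:
  G (gravitational constant): m³/(kg·s²)
  M (mass): kg
  m (mass): kg
  r (distance): m  → in the denominator, contributes 1/m
  The minus sign does not affect the units.

Multiplying the contributions: [m³/(kg·s²)] · [kg] · [kg] · [1/m]
Adding exponents of each base unit: kg: 1, m: 2, s: -2
SI base units of gravitational potential energy: kg·m²/s²

The claimed units kg·m²/s² match the derived units, so the claim is correct.

Answer: Yes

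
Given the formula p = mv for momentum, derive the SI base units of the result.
Units of each symbol in p = mv:
  m (mass): kg
  v (velocity): m/s

Multiplying the contributions: [kg] · [m/s]
Adding exponents of each base unit: kg: 1, m: 1, s: -1
SI base units of momentum: kg·m/s

Answer: kg·m/s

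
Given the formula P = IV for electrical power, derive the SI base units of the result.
Units of each symbol in P = IV:
  I (current): A
  V (voltage, in volts): kg·m²/(s³·A)

Multiplying the contributions: [A] · [kg·m²/(s³·A)]
Adding exponents of each base unit: kg: 1, m: 2, s: -3
SI base units of electrical power: kg·m²/s³

Answer: kg·m²/s³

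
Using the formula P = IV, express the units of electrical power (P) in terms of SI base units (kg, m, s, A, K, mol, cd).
Units of each symbol in P = IV:
  I (current): A
  V (voltage, in volts): kg·m²/(s³·A)

Multiplying the contributions: [A] · [kg·m²/(s³·A)]
Adding exponents of each base unit: kg: 1, m: 2, s: -3
SI base units of electrical power: kg·m²/s³

Answer: kg·m²/s³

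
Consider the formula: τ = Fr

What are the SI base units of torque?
Units of each symbol in τ = Fr:
  F (force): kg·m/s²
  r (lever arm): m

Multiplying the contributions: [kg·m/s²] · [m]
Adding exponents of each base unit: kg: 1, m: 2, s: -2
SI base units of torque: kg·m²/s²

Answer: kg·m²/s²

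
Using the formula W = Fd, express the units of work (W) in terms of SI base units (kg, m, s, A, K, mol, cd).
Units of each symbol in W = Fd:
  F (force): kg·m/s²
  d (displacement): m

Multiplying the contributions: [kg·m/s²] · [m]
Adding exponents of each base unit: kg: 1, m: 2, s: -2
SI base units of work: kg·m²/s²

Answer: kg·m²/s²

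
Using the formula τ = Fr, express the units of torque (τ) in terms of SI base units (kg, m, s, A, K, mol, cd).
Units of each symbol in τ = Fr:
  F (force): kg·m/s²
  r (lever arm): m

Multiplying the contributions: [kg·m/s²] · [m]
Adding exponents of each base unit: kg: 1, m: 2, s: -2
SI base units of torque: kg·m²/s²

Answer: kg·m²/s²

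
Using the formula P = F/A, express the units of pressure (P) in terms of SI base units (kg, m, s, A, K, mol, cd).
Units of each symbol in P = F/A:
  F (force): kg·m/s²
  A (area): m²  → in the denominator, contributes 1/m²

Multiplying the contributions: [kg·m/s²] · [1/m²]
Adding exponents of each base unit: kg: 1, m: -1, s: -2
SI base units of pressure: kg/(m·s²)

Answer: kg/(m·s²)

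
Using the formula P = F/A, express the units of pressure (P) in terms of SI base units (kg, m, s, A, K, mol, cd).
Units of each symbol in P = F/A:
  F (force): kg·m/s²
  A (area): m²  → in the denominator, contributes 1/m²

Multiplying the contributions: [kg·m/s²] · [1/m²]
Adding exponents of each base unit: kg: 1, m: -1, s: -2
SI base units of pressure: kg/(m·s²)

Answer: kg/(m·s²)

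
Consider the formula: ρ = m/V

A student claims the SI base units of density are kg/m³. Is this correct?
Units of each symbol in ρ = m/V:
  m (mass): kg
  V (volume): m³  → in the denominator, contributes 1/m³

Multiplying the contributions: [kg] · [1/m³]
Adding exponents of each base unit: kg: 1, m: -3
SI base units of density: kg/m³

The claimed units kg/m³ match the derived units, so the claim is correct.

Answer: Yes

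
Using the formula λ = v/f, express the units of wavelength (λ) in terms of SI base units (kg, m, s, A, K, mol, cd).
Units of each symbol in λ = v/f:
  v (wave speed): m/s
  f (frequency): 1/s  → in the denominator, contributes s

Multiplying the contributions: [m/s] · [s]
Adding exponents of each base unit: m: 1
SI base units of wavelength: m

Answer: m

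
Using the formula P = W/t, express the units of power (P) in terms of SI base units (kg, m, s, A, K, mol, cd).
Units of each symbol in P = W/t:
  W (work): kg·m²/s²
  t (time): s  → in the denominator, contributes 1/s

Multiplying the contributions: [kg·m²/s²] · [1/s]
Adding exponents of each base unit: kg: 1, m: 2, s: -3
SI base units of power: kg·m²/s³

Answer: kg·m²/s³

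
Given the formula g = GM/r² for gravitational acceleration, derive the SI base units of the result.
Units of each symbol in g = GM/r²:
  G (gravitational constant): m³/(kg·s²)
  M (mass): kg
  r (distance): m  → to the power 2 in the denominator, contributes 1/m²

Multiplying the contributions: [m³/(kg·s²)] · [kg] · [1/m²]
Adding exponents of each base unit: m: 1, s: -2
SI base units of gravitational acceleration: m/s²

Answer: m/s²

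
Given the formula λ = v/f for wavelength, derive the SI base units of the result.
Units of each symbol in λ = v/f:
  v (wave speed): m/s
  f (frequency): 1/s  → in the denominator, contributes s

Multiplying the contributions: [m/s] · [s]
Adding exponents of each base unit: m: 1
SI base units of wavelength: m

Answer: m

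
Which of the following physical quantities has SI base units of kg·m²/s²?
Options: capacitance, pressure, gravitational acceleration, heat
Checking the SI base units of each option:
  capacitance (C = Q/V): s⁴·A²/(kg·m²)  ✗
  pressure (P = F/A): kg/(m·s²)  ✗
  gravitational acceleration (g = GM/r²): m/s²  ✗
  heat (Q = mcΔT): kg·m²/s²  ✓ matches

Only heat has units kg·m²/s².

Answer: heat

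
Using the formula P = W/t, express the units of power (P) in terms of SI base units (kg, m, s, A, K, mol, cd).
Units of each symbol in P = W/t:
  W (work): kg·m²/s²
  t (time): s  → in the denominator, contributes 1/s

Multiplying the contributions: [kg·m²/s²] · [1/s]
Adding exponents of each base unit: kg: 1, m: 2, s: -3
SI base units of power: kg·m²/s³

Answer: kg·m²/s³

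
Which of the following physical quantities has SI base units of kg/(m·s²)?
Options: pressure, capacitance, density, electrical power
Checking the SI base units of each option:
  pressure (P = F/A): kg/(m·s²)  ✓ matches
  capacitance (C = Q/V): s⁴·A²/(kg·m²)  ✗
  density (ρ = m/V): kg/m³  ✗
  electrical power (P = IV): kg·m²/s³  ✗

Only pressure has units kg/(m·s²).

Answer: pressure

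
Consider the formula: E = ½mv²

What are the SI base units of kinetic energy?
Units of each symbol in E = ½mv²:
  m (mass): kg
  v (speed): m/s  → to the power 2, contributes m²/s²
  The factor ½ is dimensionless.

Multiplying the contributions: [kg] · [m²/s²]
Adding exponents of each base unit: kg: 1, m: 2, s: -2
SI base units of kinetic energy: kg·m²/s²

Answer: kg·m²/s²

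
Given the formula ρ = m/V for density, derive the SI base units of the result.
Units of each symbol in ρ = m/V:
  m (mass): kg
  V (volume): m³  → in the denominator, contributes 1/m³

Multiplying the contributions: [kg] · [1/m³]
Adding exponents of each base unit: kg: 1, m: -3
SI base units of density: kg/m³

Answer: kg/m³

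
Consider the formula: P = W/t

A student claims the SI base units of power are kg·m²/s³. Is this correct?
Units of each symbol in P = W/t:
  W (work): kg·m²/s²
  t (time): s  → in the denominator, contributes 1/s

Multiplying the contributions: [kg·m²/s²] · [1/s]
Adding exponents of each base unit: kg: 1, m: 2, s: -3
SI base units of power: kg·m²/s³

The claimed units kg·m²/s³ match the derived units, so the claim is correct.

Answer: Yes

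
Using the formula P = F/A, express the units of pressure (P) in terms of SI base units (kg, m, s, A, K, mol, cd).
Units of each symbol in P = F/A:
  F (force): kg·m/s²
  A (area): m²  → in the denominator, contributes 1/m²

Multiplying the contributions: [kg·m/s²] · [1/m²]
Adding exponents of each base unit: kg: 1, m: -1, s: -2
SI base units of pressure: kg/(m·s²)

Answer: kg/(m·s²)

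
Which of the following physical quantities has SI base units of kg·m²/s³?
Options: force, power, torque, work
Checking the SI base units of each option:
  force (F = ma): kg·m/s²  ✗
  power (P = W/t): kg·m²/s³  ✓ matches
  torque (τ = Fr): kg·m²/s²  ✗
  work (W = Fd): kg·m²/s²  ✗

Only power has units kg·m²/s³.

Answer: power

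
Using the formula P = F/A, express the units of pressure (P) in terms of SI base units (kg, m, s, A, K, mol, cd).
Units of each symbol in P = F/A:
  F (force): kg·m/s²
  A (area): m²  → in the denominator, contributes 1/m²

Multiplying the contributions: [kg·m/s²] · [1/m²]
Adding exponents of each base unit: kg: 1, m: -1, s: -2
SI base units of pressure: kg/(m·s²)

Answer: kg/(m·s²)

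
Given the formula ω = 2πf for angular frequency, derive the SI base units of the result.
Units of each symbol in ω = 2πf:
  f (frequency): 1/s
  The factor 2π is dimensionless.

Multiplying the contributions: [1/s]
Adding exponents of each base unit: s: -1
SI base units of angular frequency: 1/s

Answer: 1/s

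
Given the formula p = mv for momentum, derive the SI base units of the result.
Units of each symbol in p = mv:
  m (mass): kg
  v (velocity): m/s

Multiplying the contributions: [kg] · [m/s]
Adding exponents of each base unit: kg: 1, m: 1, s: -1
SI base units of momentum: kg·m/s

Answer: kg·m/s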